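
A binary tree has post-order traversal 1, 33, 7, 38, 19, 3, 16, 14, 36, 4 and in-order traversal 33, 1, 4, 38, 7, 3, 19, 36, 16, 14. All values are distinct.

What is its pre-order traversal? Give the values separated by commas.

4, 33, 1, 36, 3, 38, 7, 19, 14, 16

The last element of post-order is the root; it splits in-order into left and right subtrees.
Root 4: left subtree has 2 nodes {33, 1}, right has 7 {38, 7, 3, 19, 36, 16, 14}.
  Root 33: left subtree has 0 nodes { }, right has 1 {1}.
  Root 36: left subtree has 4 nodes {38, 7, 3, 19}, right has 2 {16, 14}.
    Root 3: left subtree has 2 nodes {38, 7}, right has 1 {19}.
      Root 38: left subtree has 0 nodes { }, right has 1 {7}.
    Root 14: left subtree has 1 node {16}, right has 0 { }.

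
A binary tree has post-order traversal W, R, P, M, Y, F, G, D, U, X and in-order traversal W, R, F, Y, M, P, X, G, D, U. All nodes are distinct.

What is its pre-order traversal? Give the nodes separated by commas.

The last element of post-order is the root; it splits in-order into left and right subtrees.
Root X: left subtree has 6 nodes {W, R, F, Y, M, P}, right has 3 {G, D, U}.
  Root F: left subtree has 2 nodes {W, R}, right has 3 {Y, M, P}.
    Root R: left subtree has 1 node {W}, right has 0 { }.
    Root Y: left subtree has 0 nodes { }, right has 2 {M, P}.
      Root M: left subtree has 0 nodes { }, right has 1 {P}.
  Root U: left subtree has 2 nodes {G, D}, right has 0 { }.
    Root D: left subtree has 1 node {G}, right has 0 { }.

X, F, R, W, Y, M, P, U, D, G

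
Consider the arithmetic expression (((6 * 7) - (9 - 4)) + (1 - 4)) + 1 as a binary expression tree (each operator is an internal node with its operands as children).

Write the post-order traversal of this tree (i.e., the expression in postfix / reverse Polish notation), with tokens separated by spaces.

Post-order on an expression tree gives postfix notation: for each operator, emit left operand, right operand, then the operator.

6 7 * 9 4 - - 1 4 - + 1 +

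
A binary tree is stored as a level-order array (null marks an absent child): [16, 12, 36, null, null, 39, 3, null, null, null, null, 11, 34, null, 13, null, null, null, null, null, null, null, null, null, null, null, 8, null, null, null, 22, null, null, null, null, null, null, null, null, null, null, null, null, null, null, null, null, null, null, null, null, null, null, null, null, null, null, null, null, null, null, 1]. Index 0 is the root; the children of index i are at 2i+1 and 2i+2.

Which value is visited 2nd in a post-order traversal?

Post-order visits the left subtree, then the right subtree, then the node.
At 16: go left to 12.
  12 is a leaf — visit 12.
At 16: go right to 36.
  At 36: go left to 39.
    At 39: go left to 11.
      11 is a leaf — visit 11.
    At 39: go right to 34.
      At 34: no left child.
      At 34: go right to 8.
        8 is a leaf — visit 8.
      Visit 34.
    Visit 39.
  At 36: go right to 3.
    At 3: no left child.
    At 3: go right to 13.
      At 13: no left child.
      At 13: go right to 22.
        At 22: go left to 1.
          1 is a leaf — visit 1.
        At 22: no right child.
        Visit 22.
      Visit 13.
    Visit 3.
  Visit 36.
Visit 16.
Full post-order sequence: 12, 11, 8, 34, 39, 1, 22, 13, 3, 36, 16.

11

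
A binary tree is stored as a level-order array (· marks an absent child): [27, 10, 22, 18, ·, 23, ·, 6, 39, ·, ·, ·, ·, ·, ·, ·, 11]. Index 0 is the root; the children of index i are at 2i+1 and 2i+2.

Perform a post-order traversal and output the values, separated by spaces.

Post-order visits the left subtree, then the right subtree, then the node.
At 27: go left to 10.
  At 10: go left to 18.
    At 18: go left to 6.
      At 6: no left child.
      At 6: go right to 11.
        11 is a leaf — visit 11.
      Visit 6.
    At 18: go right to 39.
      39 is a leaf — visit 39.
    Visit 18.
  At 10: no right child.
  Visit 10.
At 27: go right to 22.
  At 22: go left to 23.
    23 is a leaf — visit 23.
  At 22: no right child.
  Visit 22.
Visit 27.

11 6 39 18 10 23 22 27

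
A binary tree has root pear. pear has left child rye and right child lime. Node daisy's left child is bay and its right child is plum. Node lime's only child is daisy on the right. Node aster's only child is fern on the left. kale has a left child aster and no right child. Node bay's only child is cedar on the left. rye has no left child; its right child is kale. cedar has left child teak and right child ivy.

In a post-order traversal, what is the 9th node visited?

Post-order visits the left subtree, then the right subtree, then the node.
At pear: go left to rye.
  At rye: no left child.
  At rye: go right to kale.
    At kale: go left to aster.
      At aster: go left to fern.
        fern is a leaf — visit fern.
      At aster: no right child.
      Visit aster.
    At kale: no right child.
    Visit kale.
  Visit rye.
At pear: go right to lime.
  At lime: no left child.
  At lime: go right to daisy.
    At daisy: go left to bay.
      At bay: go left to cedar.
        At cedar: go left to teak.
          teak is a leaf — visit teak.
        At cedar: go right to ivy.
          ivy is a leaf — visit ivy.
        Visit cedar.
      At bay: no right child.
      Visit bay.
    At daisy: go right to plum.
      plum is a leaf — visit plum.
    Visit daisy.
  Visit lime.
Visit pear.
Full post-order sequence: fern, aster, kale, rye, teak, ivy, cedar, bay, plum, daisy, lime, pear.

plum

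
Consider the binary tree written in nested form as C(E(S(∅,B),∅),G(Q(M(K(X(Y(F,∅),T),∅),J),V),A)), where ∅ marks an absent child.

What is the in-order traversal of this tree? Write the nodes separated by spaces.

In-order visits the left subtree, then the node, then the right subtree.
At C: go left to E.
  At E: go left to S.
    At S: no left child.
    Visit S.
    At S: go right to B.
      B is a leaf — visit B.
  Visit E.
  At E: no right child.
Visit C.
At C: go right to G.
  At G: go left to Q.
    At Q: go left to M.
      At M: go left to K.
        At K: go left to X.
          At X: go left to Y.
            At Y: go left to F.
              F is a leaf — visit F.
            Visit Y.
            At Y: no right child.
          Visit X.
          At X: go right to T.
            T is a leaf — visit T.
        Visit K.
        At K: no right child.
      Visit M.
      At M: go right to J.
        J is a leaf — visit J.
    Visit Q.
    At Q: go right to V.
      V is a leaf — visit V.
  Visit G.
  At G: go right to A.
    A is a leaf — visit A.

S B E C F Y X T K M J Q V G A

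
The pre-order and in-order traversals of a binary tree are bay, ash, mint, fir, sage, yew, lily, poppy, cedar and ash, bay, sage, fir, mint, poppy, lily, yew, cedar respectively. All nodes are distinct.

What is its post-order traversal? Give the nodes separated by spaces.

ash sage fir poppy lily cedar yew mint bay

The first element of pre-order is the root; it splits in-order into left and right subtrees.
Root bay: left subtree has 1 node {ash}, right has 7 {sage, fir, mint, poppy, lily, yew, cedar}.
  Root mint: left subtree has 2 nodes {sage, fir}, right has 4 {poppy, lily, yew, cedar}.
    Root fir: left subtree has 1 node {sage}, right has 0 { }.
    Root yew: left subtree has 2 nodes {poppy, lily}, right has 1 {cedar}.
      Root lily: left subtree has 1 node {poppy}, right has 0 { }.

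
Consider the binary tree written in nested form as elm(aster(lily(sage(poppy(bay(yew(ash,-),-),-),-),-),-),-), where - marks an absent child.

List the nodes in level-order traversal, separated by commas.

Level-order visits nodes level by level from the root, left to right within each level.
Level 0: elm
Level 1: aster
Level 2: lily
Level 3: sage
Level 4: poppy
Level 5: bay
Level 6: yew
Level 7: ash

elm, aster, lily, sage, poppy, bay, yew, ash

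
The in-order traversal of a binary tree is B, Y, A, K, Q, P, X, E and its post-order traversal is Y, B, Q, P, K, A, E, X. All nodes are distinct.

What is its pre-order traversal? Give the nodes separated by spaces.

The last element of post-order is the root; it splits in-order into left and right subtrees.
Root X: left subtree has 6 nodes {B, Y, A, K, Q, P}, right has 1 {E}.
  Root A: left subtree has 2 nodes {B, Y}, right has 3 {K, Q, P}.
    Root B: left subtree has 0 nodes { }, right has 1 {Y}.
    Root K: left subtree has 0 nodes { }, right has 2 {Q, P}.
      Root P: left subtree has 1 node {Q}, right has 0 { }.

X A B Y K P Q E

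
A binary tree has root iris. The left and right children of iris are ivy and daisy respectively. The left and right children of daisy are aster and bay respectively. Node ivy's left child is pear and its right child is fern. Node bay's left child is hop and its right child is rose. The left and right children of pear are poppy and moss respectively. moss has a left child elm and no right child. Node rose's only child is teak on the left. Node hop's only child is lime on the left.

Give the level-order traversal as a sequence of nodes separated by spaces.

Level-order visits nodes level by level from the root, left to right within each level.
Level 0: iris
Level 1: ivy, daisy
Level 2: pear, fern, aster, bay
Level 3: poppy, moss, hop, rose
Level 4: elm, lime, teak

iris ivy daisy pear fern aster bay poppy moss hop rose elm lime teak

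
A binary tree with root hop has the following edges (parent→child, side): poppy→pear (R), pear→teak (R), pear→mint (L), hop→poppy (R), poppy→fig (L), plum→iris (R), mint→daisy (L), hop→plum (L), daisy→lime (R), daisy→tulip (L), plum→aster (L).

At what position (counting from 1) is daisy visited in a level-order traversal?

10

Level-order visits nodes level by level from the root, left to right within each level.
Level 0: hop
Level 1: plum, poppy
Level 2: aster, iris, fig, pear
Level 3: mint, teak
Level 4: daisy
Level 5: tulip, lime
Full level-order sequence: hop, plum, poppy, aster, iris, fig, pear, mint, teak, daisy, tulip, lime.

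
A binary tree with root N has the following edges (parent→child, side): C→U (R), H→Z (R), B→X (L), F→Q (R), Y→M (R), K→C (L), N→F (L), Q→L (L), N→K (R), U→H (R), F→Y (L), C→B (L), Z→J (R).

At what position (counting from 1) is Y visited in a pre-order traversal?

Pre-order visits the node, then its left subtree, then its right subtree.
Visit N.
At N: go left to F.
  Visit F.
  At F: go left to Y.
    Visit Y.
    At Y: no left child.
    At Y: go right to M.
      M is a leaf — visit M.
  At F: go right to Q.
    Visit Q.
    At Q: go left to L.
      L is a leaf — visit L.
    At Q: no right child.
At N: go right to K.
  Visit K.
  At K: go left to C.
    Visit C.
    At C: go left to B.
      Visit B.
      At B: go left to X.
        X is a leaf — visit X.
      At B: no right child.
    At C: go right to U.
      Visit U.
      At U: no left child.
      At U: go right to H.
        Visit H.
        At H: no left child.
        At H: go right to Z.
          Visit Z.
          At Z: no left child.
          At Z: go right to J.
            J is a leaf — visit J.
  At K: no right child.
Full pre-order sequence: N, F, Y, M, Q, L, K, C, B, X, U, H, Z, J.

3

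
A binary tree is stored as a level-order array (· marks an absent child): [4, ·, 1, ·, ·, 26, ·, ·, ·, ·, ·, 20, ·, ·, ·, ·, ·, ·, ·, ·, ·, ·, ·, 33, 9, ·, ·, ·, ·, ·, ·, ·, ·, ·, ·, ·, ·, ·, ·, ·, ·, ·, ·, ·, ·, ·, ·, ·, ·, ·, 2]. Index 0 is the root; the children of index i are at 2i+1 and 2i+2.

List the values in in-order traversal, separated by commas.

In-order visits the left subtree, then the node, then the right subtree.
At 4: no left child.
Visit 4.
At 4: go right to 1.
  At 1: go left to 26.
    At 26: go left to 20.
      At 20: go left to 33.
        33 is a leaf — visit 33.
      Visit 20.
      At 20: go right to 9.
        At 9: no left child.
        Visit 9.
        At 9: go right to 2.
          2 is a leaf — visit 2.
    Visit 26.
    At 26: no right child.
  Visit 1.
  At 1: no right child.

4, 33, 20, 9, 2, 26, 1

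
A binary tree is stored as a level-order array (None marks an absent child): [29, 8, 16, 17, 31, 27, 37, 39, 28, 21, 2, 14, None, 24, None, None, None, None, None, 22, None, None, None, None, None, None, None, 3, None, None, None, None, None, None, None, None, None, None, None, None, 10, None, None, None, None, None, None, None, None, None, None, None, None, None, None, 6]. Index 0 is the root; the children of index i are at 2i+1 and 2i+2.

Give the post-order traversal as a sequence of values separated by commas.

Post-order visits the left subtree, then the right subtree, then the node.
At 29: go left to 8.
  At 8: go left to 17.
    At 17: go left to 39.
      39 is a leaf — visit 39.
    At 17: go right to 28.
      28 is a leaf — visit 28.
    Visit 17.
  At 8: go right to 31.
    At 31: go left to 21.
      At 21: go left to 22.
        At 22: no left child.
        At 22: go right to 10.
          10 is a leaf — visit 10.
        Visit 22.
      At 21: no right child.
      Visit 21.
    At 31: go right to 2.
      2 is a leaf — visit 2.
    Visit 31.
  Visit 8.
At 29: go right to 16.
  At 16: go left to 27.
    At 27: go left to 14.
      14 is a leaf — visit 14.
    At 27: no right child.
    Visit 27.
  At 16: go right to 37.
    At 37: go left to 24.
      At 24: go left to 3.
        At 3: go left to 6.
          6 is a leaf — visit 6.
        At 3: no right child.
        Visit 3.
      At 24: no right child.
      Visit 24.
    At 37: no right child.
    Visit 37.
  Visit 16.
Visit 29.

39, 28, 17, 10, 22, 21, 2, 31, 8, 14, 27, 6, 3, 24, 37, 16, 29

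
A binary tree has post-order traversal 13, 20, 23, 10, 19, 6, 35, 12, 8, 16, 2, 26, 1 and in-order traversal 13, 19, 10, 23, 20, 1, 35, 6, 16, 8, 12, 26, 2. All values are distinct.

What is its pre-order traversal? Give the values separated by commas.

The last element of post-order is the root; it splits in-order into left and right subtrees.
Root 1: left subtree has 5 nodes {13, 19, 10, 23, 20}, right has 7 {35, 6, 16, 8, 12, 26, 2}.
  Root 19: left subtree has 1 node {13}, right has 3 {10, 23, 20}.
    Root 10: left subtree has 0 nodes { }, right has 2 {23, 20}.
      Root 23: left subtree has 0 nodes { }, right has 1 {20}.
  Root 26: left subtree has 5 nodes {35, 6, 16, 8, 12}, right has 1 {2}.
    Root 16: left subtree has 2 nodes {35, 6}, right has 2 {8, 12}.
      Root 35: left subtree has 0 nodes { }, right has 1 {6}.
      Root 8: left subtree has 0 nodes { }, right has 1 {12}.

1, 19, 13, 10, 23, 20, 26, 16, 35, 6, 8, 12, 2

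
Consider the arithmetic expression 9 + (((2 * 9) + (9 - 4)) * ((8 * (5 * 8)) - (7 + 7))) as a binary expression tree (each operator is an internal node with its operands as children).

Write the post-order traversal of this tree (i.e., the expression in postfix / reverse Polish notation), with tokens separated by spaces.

9 2 9 * 9 4 - + 8 5 8 * * 7 7 + - * +

Post-order on an expression tree gives postfix notation: for each operator, emit left operand, right operand, then the operator.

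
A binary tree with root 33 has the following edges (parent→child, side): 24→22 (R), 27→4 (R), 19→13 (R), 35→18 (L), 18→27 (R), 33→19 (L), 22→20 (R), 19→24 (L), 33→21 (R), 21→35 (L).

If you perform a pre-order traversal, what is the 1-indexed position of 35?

Pre-order visits the node, then its left subtree, then its right subtree.
Visit 33.
At 33: go left to 19.
  Visit 19.
  At 19: go left to 24.
    Visit 24.
    At 24: no left child.
    At 24: go right to 22.
      Visit 22.
      At 22: no left child.
      At 22: go right to 20.
        20 is a leaf — visit 20.
  At 19: go right to 13.
    13 is a leaf — visit 13.
At 33: go right to 21.
  Visit 21.
  At 21: go left to 35.
    Visit 35.
    At 35: go left to 18.
      Visit 18.
      At 18: no left child.
      At 18: go right to 27.
        Visit 27.
        At 27: no left child.
        At 27: go right to 4.
          4 is a leaf — visit 4.
    At 35: no right child.
  At 21: no right child.
Full pre-order sequence: 33, 19, 24, 22, 20, 13, 21, 35, 18, 27, 4.

8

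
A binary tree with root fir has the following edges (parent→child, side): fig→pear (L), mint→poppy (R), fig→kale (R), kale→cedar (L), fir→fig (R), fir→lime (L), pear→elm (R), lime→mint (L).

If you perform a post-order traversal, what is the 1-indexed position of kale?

Post-order visits the left subtree, then the right subtree, then the node.
At fir: go left to lime.
  At lime: go left to mint.
    At mint: no left child.
    At mint: go right to poppy.
      poppy is a leaf — visit poppy.
    Visit mint.
  At lime: no right child.
  Visit lime.
At fir: go right to fig.
  At fig: go left to pear.
    At pear: no left child.
    At pear: go right to elm.
      elm is a leaf — visit elm.
    Visit pear.
  At fig: go right to kale.
    At kale: go left to cedar.
      cedar is a leaf — visit cedar.
    At kale: no right child.
    Visit kale.
  Visit fig.
Visit fir.
Full post-order sequence: poppy, mint, lime, elm, pear, cedar, kale, fig, fir.

7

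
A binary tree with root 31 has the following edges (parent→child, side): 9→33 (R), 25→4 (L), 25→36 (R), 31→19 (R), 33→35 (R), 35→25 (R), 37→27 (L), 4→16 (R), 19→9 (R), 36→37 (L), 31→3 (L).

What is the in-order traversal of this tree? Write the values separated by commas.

In-order visits the left subtree, then the node, then the right subtree.
At 31: go left to 3.
  3 is a leaf — visit 3.
Visit 31.
At 31: go right to 19.
  At 19: no left child.
  Visit 19.
  At 19: go right to 9.
    At 9: no left child.
    Visit 9.
    At 9: go right to 33.
      At 33: no left child.
      Visit 33.
      At 33: go right to 35.
        At 35: no left child.
        Visit 35.
        At 35: go right to 25.
          At 25: go left to 4.
            At 4: no left child.
            Visit 4.
            At 4: go right to 16.
              16 is a leaf — visit 16.
          Visit 25.
          At 25: go right to 36.
            At 36: go left to 37.
              At 37: go left to 27.
                27 is a leaf — visit 27.
              Visit 37.
              At 37: no right child.
            Visit 36.
            At 36: no right child.

3, 31, 19, 9, 33, 35, 4, 16, 25, 27, 37, 36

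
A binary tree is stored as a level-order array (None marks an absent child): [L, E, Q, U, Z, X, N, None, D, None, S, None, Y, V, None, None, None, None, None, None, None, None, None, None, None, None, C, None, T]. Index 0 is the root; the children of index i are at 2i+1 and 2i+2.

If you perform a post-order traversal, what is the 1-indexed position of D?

Post-order visits the left subtree, then the right subtree, then the node.
At L: go left to E.
  At E: go left to U.
    At U: no left child.
    At U: go right to D.
      D is a leaf — visit D.
    Visit U.
  At E: go right to Z.
    At Z: no left child.
    At Z: go right to S.
      S is a leaf — visit S.
    Visit Z.
  Visit E.
At L: go right to Q.
  At Q: go left to X.
    At X: no left child.
    At X: go right to Y.
      At Y: no left child.
      At Y: go right to C.
        C is a leaf — visit C.
      Visit Y.
    Visit X.
  At Q: go right to N.
    At N: go left to V.
      At V: no left child.
      At V: go right to T.
        T is a leaf — visit T.
      Visit V.
    At N: no right child.
    Visit N.
  Visit Q.
Visit L.
Full post-order sequence: D, U, S, Z, E, C, Y, X, T, V, N, Q, L.

1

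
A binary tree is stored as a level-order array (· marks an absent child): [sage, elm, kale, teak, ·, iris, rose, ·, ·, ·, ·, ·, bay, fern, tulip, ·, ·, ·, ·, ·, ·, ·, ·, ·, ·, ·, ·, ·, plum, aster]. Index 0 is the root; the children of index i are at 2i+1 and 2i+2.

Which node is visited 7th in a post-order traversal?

Post-order visits the left subtree, then the right subtree, then the node.
At sage: go left to elm.
  At elm: go left to teak.
    teak is a leaf — visit teak.
  At elm: no right child.
  Visit elm.
At sage: go right to kale.
  At kale: go left to iris.
    At iris: no left child.
    At iris: go right to bay.
      bay is a leaf — visit bay.
    Visit iris.
  At kale: go right to rose.
    At rose: go left to fern.
      At fern: no left child.
      At fern: go right to plum.
        plum is a leaf — visit plum.
      Visit fern.
    At rose: go right to tulip.
      At tulip: go left to aster.
        aster is a leaf — visit aster.
      At tulip: no right child.
      Visit tulip.
    Visit rose.
  Visit kale.
Visit sage.
Full post-order sequence: teak, elm, bay, iris, plum, fern, aster, tulip, rose, kale, sage.

aster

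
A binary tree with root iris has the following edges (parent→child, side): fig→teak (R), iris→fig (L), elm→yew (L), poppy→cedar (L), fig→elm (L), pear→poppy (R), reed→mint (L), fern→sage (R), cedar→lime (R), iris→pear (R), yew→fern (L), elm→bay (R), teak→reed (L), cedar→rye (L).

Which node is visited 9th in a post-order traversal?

fig

Post-order visits the left subtree, then the right subtree, then the node.
At iris: go left to fig.
  At fig: go left to elm.
    At elm: go left to yew.
      At yew: go left to fern.
        At fern: no left child.
        At fern: go right to sage.
          sage is a leaf — visit sage.
        Visit fern.
      At yew: no right child.
      Visit yew.
    At elm: go right to bay.
      bay is a leaf — visit bay.
    Visit elm.
  At fig: go right to teak.
    At teak: go left to reed.
      At reed: go left to mint.
        mint is a leaf — visit mint.
      At reed: no right child.
      Visit reed.
    At teak: no right child.
    Visit teak.
  Visit fig.
At iris: go right to pear.
  At pear: no left child.
  At pear: go right to poppy.
    At poppy: go left to cedar.
      At cedar: go left to rye.
        rye is a leaf — visit rye.
      At cedar: go right to lime.
        lime is a leaf — visit lime.
      Visit cedar.
    At poppy: no right child.
    Visit poppy.
  Visit pear.
Visit iris.
Full post-order sequence: sage, fern, yew, bay, elm, mint, reed, teak, fig, rye, lime, cedar, poppy, pear, iris.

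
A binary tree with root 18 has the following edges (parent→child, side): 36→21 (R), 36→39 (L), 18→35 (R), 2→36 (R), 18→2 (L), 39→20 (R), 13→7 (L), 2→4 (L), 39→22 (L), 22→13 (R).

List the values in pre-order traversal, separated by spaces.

Pre-order visits the node, then its left subtree, then its right subtree.
Visit 18.
At 18: go left to 2.
  Visit 2.
  At 2: go left to 4.
    4 is a leaf — visit 4.
  At 2: go right to 36.
    Visit 36.
    At 36: go left to 39.
      Visit 39.
      At 39: go left to 22.
        Visit 22.
        At 22: no left child.
        At 22: go right to 13.
          Visit 13.
          At 13: go left to 7.
            7 is a leaf — visit 7.
          At 13: no right child.
      At 39: go right to 20.
        20 is a leaf — visit 20.
    At 36: go right to 21.
      21 is a leaf — visit 21.
At 18: go right to 35.
  35 is a leaf — visit 35.

18 2 4 36 39 22 13 7 20 21 35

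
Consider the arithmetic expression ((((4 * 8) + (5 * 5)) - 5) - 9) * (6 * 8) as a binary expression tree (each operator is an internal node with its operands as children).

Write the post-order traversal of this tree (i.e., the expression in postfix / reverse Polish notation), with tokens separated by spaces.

4 8 * 5 5 * + 5 - 9 - 6 8 * *

Post-order on an expression tree gives postfix notation: for each operator, emit left operand, right operand, then the operator.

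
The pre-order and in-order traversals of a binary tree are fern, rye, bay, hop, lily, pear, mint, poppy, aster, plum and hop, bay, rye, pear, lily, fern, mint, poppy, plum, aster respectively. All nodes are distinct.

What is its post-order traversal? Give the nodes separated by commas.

The first element of pre-order is the root; it splits in-order into left and right subtrees.
Root fern: left subtree has 5 nodes {hop, bay, rye, pear, lily}, right has 4 {mint, poppy, plum, aster}.
  Root rye: left subtree has 2 nodes {hop, bay}, right has 2 {pear, lily}.
    Root bay: left subtree has 1 node {hop}, right has 0 { }.
    Root lily: left subtree has 1 node {pear}, right has 0 { }.
  Root mint: left subtree has 0 nodes { }, right has 3 {poppy, plum, aster}.
    Root poppy: left subtree has 0 nodes { }, right has 2 {plum, aster}.
      Root aster: left subtree has 1 node {plum}, right has 0 { }.

hop, bay, pear, lily, rye, plum, aster, poppy, mint, fern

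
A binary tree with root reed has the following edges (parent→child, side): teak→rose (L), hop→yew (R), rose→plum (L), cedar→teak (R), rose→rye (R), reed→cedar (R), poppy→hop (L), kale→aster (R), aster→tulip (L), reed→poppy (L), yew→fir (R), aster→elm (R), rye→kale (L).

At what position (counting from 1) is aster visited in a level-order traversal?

Level-order visits nodes level by level from the root, left to right within each level.
Level 0: reed
Level 1: poppy, cedar
Level 2: hop, teak
Level 3: yew, rose
Level 4: fir, plum, rye
Level 5: kale
Level 6: aster
Level 7: tulip, elm
Full level-order sequence: reed, poppy, cedar, hop, teak, yew, rose, fir, plum, rye, kale, aster, tulip, elm.

12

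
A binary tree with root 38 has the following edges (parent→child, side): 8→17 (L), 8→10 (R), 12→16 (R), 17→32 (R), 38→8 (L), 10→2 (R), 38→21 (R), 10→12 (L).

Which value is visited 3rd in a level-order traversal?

21

Level-order visits nodes level by level from the root, left to right within each level.
Level 0: 38
Level 1: 8, 21
Level 2: 17, 10
Level 3: 32, 12, 2
Level 4: 16
Full level-order sequence: 38, 8, 21, 17, 10, 32, 12, 2, 16.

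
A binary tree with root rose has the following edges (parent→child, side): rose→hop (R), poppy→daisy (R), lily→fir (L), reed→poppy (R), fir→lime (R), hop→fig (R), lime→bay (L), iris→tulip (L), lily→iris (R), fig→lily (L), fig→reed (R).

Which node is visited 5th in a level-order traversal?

reed

Level-order visits nodes level by level from the root, left to right within each level.
Level 0: rose
Level 1: hop
Level 2: fig
Level 3: lily, reed
Level 4: fir, iris, poppy
Level 5: lime, tulip, daisy
Level 6: bay
Full level-order sequence: rose, hop, fig, lily, reed, fir, iris, poppy, lime, tulip, daisy, bay.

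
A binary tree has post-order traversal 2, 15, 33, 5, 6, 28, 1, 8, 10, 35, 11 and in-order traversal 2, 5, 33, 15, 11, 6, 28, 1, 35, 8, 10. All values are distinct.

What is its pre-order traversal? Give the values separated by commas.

11, 5, 2, 33, 15, 35, 1, 28, 6, 10, 8

The last element of post-order is the root; it splits in-order into left and right subtrees.
Root 11: left subtree has 4 nodes {2, 5, 33, 15}, right has 6 {6, 28, 1, 35, 8, 10}.
  Root 5: left subtree has 1 node {2}, right has 2 {33, 15}.
    Root 33: left subtree has 0 nodes { }, right has 1 {15}.
  Root 35: left subtree has 3 nodes {6, 28, 1}, right has 2 {8, 10}.
    Root 1: left subtree has 2 nodes {6, 28}, right has 0 { }.
      Root 28: left subtree has 1 node {6}, right has 0 { }.
    Root 10: left subtree has 1 node {8}, right has 0 { }.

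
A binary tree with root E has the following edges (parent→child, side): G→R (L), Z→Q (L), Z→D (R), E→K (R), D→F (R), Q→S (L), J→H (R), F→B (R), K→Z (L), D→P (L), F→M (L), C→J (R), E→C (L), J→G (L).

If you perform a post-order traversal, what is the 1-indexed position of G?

Post-order visits the left subtree, then the right subtree, then the node.
At E: go left to C.
  At C: no left child.
  At C: go right to J.
    At J: go left to G.
      At G: go left to R.
        R is a leaf — visit R.
      At G: no right child.
      Visit G.
    At J: go right to H.
      H is a leaf — visit H.
    Visit J.
  Visit C.
At E: go right to K.
  At K: go left to Z.
    At Z: go left to Q.
      At Q: go left to S.
        S is a leaf — visit S.
      At Q: no right child.
      Visit Q.
    At Z: go right to D.
      At D: go left to P.
        P is a leaf — visit P.
      At D: go right to F.
        At F: go left to M.
          M is a leaf — visit M.
        At F: go right to B.
          B is a leaf — visit B.
        Visit F.
      Visit D.
    Visit Z.
  At K: no right child.
  Visit K.
Visit E.
Full post-order sequence: R, G, H, J, C, S, Q, P, M, B, F, D, Z, K, E.

2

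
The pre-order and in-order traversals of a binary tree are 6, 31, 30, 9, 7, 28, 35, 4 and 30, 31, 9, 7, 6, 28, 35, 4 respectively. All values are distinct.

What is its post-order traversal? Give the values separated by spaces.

The first element of pre-order is the root; it splits in-order into left and right subtrees.
Root 6: left subtree has 4 nodes {30, 31, 9, 7}, right has 3 {28, 35, 4}.
  Root 31: left subtree has 1 node {30}, right has 2 {9, 7}.
    Root 9: left subtree has 0 nodes { }, right has 1 {7}.
  Root 28: left subtree has 0 nodes { }, right has 2 {35, 4}.
    Root 35: left subtree has 0 nodes { }, right has 1 {4}.

30 7 9 31 4 35 28 6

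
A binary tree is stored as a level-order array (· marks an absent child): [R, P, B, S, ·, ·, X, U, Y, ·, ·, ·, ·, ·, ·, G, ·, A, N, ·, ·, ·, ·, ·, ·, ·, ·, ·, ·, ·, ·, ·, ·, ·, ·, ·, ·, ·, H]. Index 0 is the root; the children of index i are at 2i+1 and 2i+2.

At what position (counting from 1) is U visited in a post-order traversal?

Post-order visits the left subtree, then the right subtree, then the node.
At R: go left to P.
  At P: go left to S.
    At S: go left to U.
      At U: go left to G.
        G is a leaf — visit G.
      At U: no right child.
      Visit U.
    At S: go right to Y.
      At Y: go left to A.
        A is a leaf — visit A.
      At Y: go right to N.
        At N: no left child.
        At N: go right to H.
          H is a leaf — visit H.
        Visit N.
      Visit Y.
    Visit S.
  At P: no right child.
  Visit P.
At R: go right to B.
  At B: no left child.
  At B: go right to X.
    X is a leaf — visit X.
  Visit B.
Visit R.
Full post-order sequence: G, U, A, H, N, Y, S, P, X, B, R.

2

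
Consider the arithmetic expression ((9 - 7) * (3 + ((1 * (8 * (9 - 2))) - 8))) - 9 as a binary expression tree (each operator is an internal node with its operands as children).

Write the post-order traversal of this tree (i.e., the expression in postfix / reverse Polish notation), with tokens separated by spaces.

9 7 - 3 1 8 9 2 - * * 8 - + * 9 -

Post-order on an expression tree gives postfix notation: for each operator, emit left operand, right operand, then the operator.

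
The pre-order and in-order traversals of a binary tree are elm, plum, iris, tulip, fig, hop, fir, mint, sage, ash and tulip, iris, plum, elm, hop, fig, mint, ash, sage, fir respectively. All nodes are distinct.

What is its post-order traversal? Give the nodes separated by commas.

The first element of pre-order is the root; it splits in-order into left and right subtrees.
Root elm: left subtree has 3 nodes {tulip, iris, plum}, right has 6 {hop, fig, mint, ash, sage, fir}.
  Root plum: left subtree has 2 nodes {tulip, iris}, right has 0 { }.
    Root iris: left subtree has 1 node {tulip}, right has 0 { }.
  Root fig: left subtree has 1 node {hop}, right has 4 {mint, ash, sage, fir}.
    Root fir: left subtree has 3 nodes {mint, ash, sage}, right has 0 { }.
      Root mint: left subtree has 0 nodes { }, right has 2 {ash, sage}.
        Root sage: left subtree has 1 node {ash}, right has 0 { }.

tulip, iris, plum, hop, ash, sage, mint, fir, fig, elm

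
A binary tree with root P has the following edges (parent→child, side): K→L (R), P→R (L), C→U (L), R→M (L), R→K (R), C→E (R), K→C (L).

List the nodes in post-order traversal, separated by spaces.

M U E C L K R P

Post-order visits the left subtree, then the right subtree, then the node.
At P: go left to R.
  At R: go left to M.
    M is a leaf — visit M.
  At R: go right to K.
    At K: go left to C.
      At C: go left to U.
        U is a leaf — visit U.
      At C: go right to E.
        E is a leaf — visit E.
      Visit C.
    At K: go right to L.
      L is a leaf — visit L.
    Visit K.
  Visit R.
At P: no right child.
Visit P.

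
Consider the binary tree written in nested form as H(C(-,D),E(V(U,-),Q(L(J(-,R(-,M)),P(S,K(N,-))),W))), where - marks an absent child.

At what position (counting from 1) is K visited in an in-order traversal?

14

In-order visits the left subtree, then the node, then the right subtree.
At H: go left to C.
  At C: no left child.
  Visit C.
  At C: go right to D.
    D is a leaf — visit D.
Visit H.
At H: go right to E.
  At E: go left to V.
    At V: go left to U.
      U is a leaf — visit U.
    Visit V.
    At V: no right child.
  Visit E.
  At E: go right to Q.
    At Q: go left to L.
      At L: go left to J.
        At J: no left child.
        Visit J.
        At J: go right to R.
          At R: no left child.
          Visit R.
          At R: go right to M.
            M is a leaf — visit M.
      Visit L.
      At L: go right to P.
        At P: go left to S.
          S is a leaf — visit S.
        Visit P.
        At P: go right to K.
          At K: go left to N.
            N is a leaf — visit N.
          Visit K.
          At K: no right child.
    Visit Q.
    At Q: go right to W.
      W is a leaf — visit W.
Full in-order sequence: C, D, H, U, V, E, J, R, M, L, S, P, N, K, Q, W.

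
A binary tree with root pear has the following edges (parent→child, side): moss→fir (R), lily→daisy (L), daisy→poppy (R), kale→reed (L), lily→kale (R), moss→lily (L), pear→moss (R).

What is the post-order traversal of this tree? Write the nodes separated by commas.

Post-order visits the left subtree, then the right subtree, then the node.
At pear: no left child.
At pear: go right to moss.
  At moss: go left to lily.
    At lily: go left to daisy.
      At daisy: no left child.
      At daisy: go right to poppy.
        poppy is a leaf — visit poppy.
      Visit daisy.
    At lily: go right to kale.
      At kale: go left to reed.
        reed is a leaf — visit reed.
      At kale: no right child.
      Visit kale.
    Visit lily.
  At moss: go right to fir.
    fir is a leaf — visit fir.
  Visit moss.
Visit pear.

poppy, daisy, reed, kale, lily, fir, moss, pear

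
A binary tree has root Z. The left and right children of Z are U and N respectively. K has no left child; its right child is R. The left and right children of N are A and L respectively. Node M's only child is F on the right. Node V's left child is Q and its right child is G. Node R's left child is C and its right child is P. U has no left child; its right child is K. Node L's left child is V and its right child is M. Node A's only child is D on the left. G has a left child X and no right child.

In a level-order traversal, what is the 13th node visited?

Q

Level-order visits nodes level by level from the root, left to right within each level.
Level 0: Z
Level 1: U, N
Level 2: K, A, L
Level 3: R, D, V, M
Level 4: C, P, Q, G, F
Level 5: X
Full level-order sequence: Z, U, N, K, A, L, R, D, V, M, C, P, Q, G, F, X.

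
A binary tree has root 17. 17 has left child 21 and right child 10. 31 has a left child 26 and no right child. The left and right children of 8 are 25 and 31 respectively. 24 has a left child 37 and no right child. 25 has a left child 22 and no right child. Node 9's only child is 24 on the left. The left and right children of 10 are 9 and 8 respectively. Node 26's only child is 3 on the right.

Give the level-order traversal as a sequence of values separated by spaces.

Level-order visits nodes level by level from the root, left to right within each level.
Level 0: 17
Level 1: 21, 10
Level 2: 9, 8
Level 3: 24, 25, 31
Level 4: 37, 22, 26
Level 5: 3

17 21 10 9 8 24 25 31 37 22 26 3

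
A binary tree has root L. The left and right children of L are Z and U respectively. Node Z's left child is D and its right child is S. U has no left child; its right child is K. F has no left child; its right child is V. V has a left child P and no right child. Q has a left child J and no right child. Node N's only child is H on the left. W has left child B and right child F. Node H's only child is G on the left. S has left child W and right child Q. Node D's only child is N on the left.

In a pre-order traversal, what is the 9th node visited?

Pre-order visits the node, then its left subtree, then its right subtree.
Visit L.
At L: go left to Z.
  Visit Z.
  At Z: go left to D.
    Visit D.
    At D: go left to N.
      Visit N.
      At N: go left to H.
        Visit H.
        At H: go left to G.
          G is a leaf — visit G.
        At H: no right child.
      At N: no right child.
    At D: no right child.
  At Z: go right to S.
    Visit S.
    At S: go left to W.
      Visit W.
      At W: go left to B.
        B is a leaf — visit B.
      At W: go right to F.
        Visit F.
        At F: no left child.
        At F: go right to V.
          Visit V.
          At V: go left to P.
            P is a leaf — visit P.
          At V: no right child.
    At S: go right to Q.
      Visit Q.
      At Q: go left to J.
        J is a leaf — visit J.
      At Q: no right child.
At L: go right to U.
  Visit U.
  At U: no left child.
  At U: go right to K.
    K is a leaf — visit K.
Full pre-order sequence: L, Z, D, N, H, G, S, W, B, F, V, P, Q, J, U, K.

B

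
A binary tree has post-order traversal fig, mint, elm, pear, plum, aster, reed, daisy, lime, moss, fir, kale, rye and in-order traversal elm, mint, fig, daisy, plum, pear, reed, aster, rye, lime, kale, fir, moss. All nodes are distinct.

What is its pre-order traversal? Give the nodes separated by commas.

rye, daisy, elm, mint, fig, reed, plum, pear, aster, kale, lime, fir, moss

The last element of post-order is the root; it splits in-order into left and right subtrees.
Root rye: left subtree has 8 nodes {elm, mint, fig, daisy, plum, pear, reed, aster}, right has 4 {lime, kale, fir, moss}.
  Root daisy: left subtree has 3 nodes {elm, mint, fig}, right has 4 {plum, pear, reed, aster}.
    Root elm: left subtree has 0 nodes { }, right has 2 {mint, fig}.
      Root mint: left subtree has 0 nodes { }, right has 1 {fig}.
    Root reed: left subtree has 2 nodes {plum, pear}, right has 1 {aster}.
      Root plum: left subtree has 0 nodes { }, right has 1 {pear}.
  Root kale: left subtree has 1 node {lime}, right has 2 {fir, moss}.
    Root fir: left subtree has 0 nodes { }, right has 1 {moss}.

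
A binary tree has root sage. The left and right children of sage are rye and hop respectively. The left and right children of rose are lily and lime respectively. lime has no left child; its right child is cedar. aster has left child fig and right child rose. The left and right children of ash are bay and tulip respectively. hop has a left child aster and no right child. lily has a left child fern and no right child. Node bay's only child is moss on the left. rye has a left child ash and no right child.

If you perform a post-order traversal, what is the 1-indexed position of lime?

Post-order visits the left subtree, then the right subtree, then the node.
At sage: go left to rye.
  At rye: go left to ash.
    At ash: go left to bay.
      At bay: go left to moss.
        moss is a leaf — visit moss.
      At bay: no right child.
      Visit bay.
    At ash: go right to tulip.
      tulip is a leaf — visit tulip.
    Visit ash.
  At rye: no right child.
  Visit rye.
At sage: go right to hop.
  At hop: go left to aster.
    At aster: go left to fig.
      fig is a leaf — visit fig.
    At aster: go right to rose.
      At rose: go left to lily.
        At lily: go left to fern.
          fern is a leaf — visit fern.
        At lily: no right child.
        Visit lily.
      At rose: go right to lime.
        At lime: no left child.
        At lime: go right to cedar.
          cedar is a leaf — visit cedar.
        Visit lime.
      Visit rose.
    Visit aster.
  At hop: no right child.
  Visit hop.
Visit sage.
Full post-order sequence: moss, bay, tulip, ash, rye, fig, fern, lily, cedar, lime, rose, aster, hop, sage.

10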